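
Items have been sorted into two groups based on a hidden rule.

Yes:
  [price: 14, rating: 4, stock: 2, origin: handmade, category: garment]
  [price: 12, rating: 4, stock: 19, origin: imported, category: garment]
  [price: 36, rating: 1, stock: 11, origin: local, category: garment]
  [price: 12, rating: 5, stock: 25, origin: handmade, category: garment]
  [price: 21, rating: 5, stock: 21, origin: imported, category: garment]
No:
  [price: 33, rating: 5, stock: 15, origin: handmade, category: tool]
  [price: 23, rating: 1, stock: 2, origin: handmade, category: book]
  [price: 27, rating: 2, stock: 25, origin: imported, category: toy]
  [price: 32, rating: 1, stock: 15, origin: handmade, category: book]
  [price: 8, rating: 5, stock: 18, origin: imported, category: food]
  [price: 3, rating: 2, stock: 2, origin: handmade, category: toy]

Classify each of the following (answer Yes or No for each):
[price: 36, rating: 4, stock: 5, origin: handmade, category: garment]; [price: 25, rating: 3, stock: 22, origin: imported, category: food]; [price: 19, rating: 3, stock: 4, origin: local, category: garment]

Yes, No, Yes

The distinguishing property — category is garment — holds for all the 'Yes' cases and none of the 'No' cases.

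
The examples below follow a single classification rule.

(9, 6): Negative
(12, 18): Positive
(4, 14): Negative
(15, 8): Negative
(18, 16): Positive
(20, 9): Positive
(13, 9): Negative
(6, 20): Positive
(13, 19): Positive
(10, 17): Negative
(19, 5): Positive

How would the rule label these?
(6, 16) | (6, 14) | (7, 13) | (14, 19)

Negative, Negative, Negative, Positive

All 'Positive' examples share one property — max ≥ 18 — and every 'Negative' example lacks it.
(6, 16) — max 16, hence Negative. (6, 14) — max 14, hence Negative. (7, 13) — max 13, hence Negative. (14, 19) — max 19, hence Positive.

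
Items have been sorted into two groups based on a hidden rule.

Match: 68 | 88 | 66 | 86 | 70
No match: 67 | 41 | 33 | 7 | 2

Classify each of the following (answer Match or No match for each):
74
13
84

The pattern is that an item is 'Match' exactly when: even AND at least 7.
74: 74 is even, 74 ≥ 7, checks out → Match. 13: 13 is odd, 13 ≥ 7, doesn't match → No match. 84: 84 is even, 84 ≥ 7, checks out → Match.

Match, No match, Match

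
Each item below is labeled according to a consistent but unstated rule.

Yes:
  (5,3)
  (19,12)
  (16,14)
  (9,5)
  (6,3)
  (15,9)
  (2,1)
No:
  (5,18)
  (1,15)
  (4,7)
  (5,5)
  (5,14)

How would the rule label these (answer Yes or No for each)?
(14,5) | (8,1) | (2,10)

Yes, Yes, No

Rule: first > second. This holds for each 'Yes' example and fails for each 'No' one.
Yes: (14,5), since 14 > 5.
Yes: (8,1), since 8 > 1.
No: (2,10), since 2 < 10.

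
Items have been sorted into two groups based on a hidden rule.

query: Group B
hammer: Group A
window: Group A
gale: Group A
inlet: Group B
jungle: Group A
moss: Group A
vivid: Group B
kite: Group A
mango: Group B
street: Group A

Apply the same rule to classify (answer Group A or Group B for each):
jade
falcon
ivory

Group A, Group A, Group B

Comparing the two groups points to one rule — even length.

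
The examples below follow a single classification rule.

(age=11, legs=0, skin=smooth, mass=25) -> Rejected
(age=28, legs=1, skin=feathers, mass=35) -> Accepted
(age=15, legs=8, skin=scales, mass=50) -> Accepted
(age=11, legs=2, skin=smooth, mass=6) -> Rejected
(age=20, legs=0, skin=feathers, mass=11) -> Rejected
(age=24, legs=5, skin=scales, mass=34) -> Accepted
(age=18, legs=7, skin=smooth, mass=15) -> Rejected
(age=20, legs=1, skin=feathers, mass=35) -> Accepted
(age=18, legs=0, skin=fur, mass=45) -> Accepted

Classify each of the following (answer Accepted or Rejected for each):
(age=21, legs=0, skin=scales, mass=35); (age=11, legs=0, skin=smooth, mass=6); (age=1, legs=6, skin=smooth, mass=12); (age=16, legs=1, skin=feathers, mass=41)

The distinguishing property — mass ≥ 34 — holds for all the 'Accepted' cases and none of the 'Rejected' cases.

Accepted, Rejected, Rejected, Accepted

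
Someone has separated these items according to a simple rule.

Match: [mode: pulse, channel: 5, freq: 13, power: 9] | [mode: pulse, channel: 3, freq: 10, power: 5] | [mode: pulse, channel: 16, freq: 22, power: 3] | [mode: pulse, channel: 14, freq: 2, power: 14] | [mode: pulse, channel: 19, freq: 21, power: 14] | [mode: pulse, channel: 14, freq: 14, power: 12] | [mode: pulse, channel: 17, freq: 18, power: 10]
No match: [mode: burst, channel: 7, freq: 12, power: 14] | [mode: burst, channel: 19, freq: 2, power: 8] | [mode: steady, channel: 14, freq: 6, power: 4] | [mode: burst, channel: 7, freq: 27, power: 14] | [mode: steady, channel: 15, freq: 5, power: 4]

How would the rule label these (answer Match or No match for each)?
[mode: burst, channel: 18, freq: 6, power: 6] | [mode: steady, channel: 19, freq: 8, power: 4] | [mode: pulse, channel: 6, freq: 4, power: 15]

The pattern is that an item is 'Match' exactly when: mode is pulse.

No match, No match, Match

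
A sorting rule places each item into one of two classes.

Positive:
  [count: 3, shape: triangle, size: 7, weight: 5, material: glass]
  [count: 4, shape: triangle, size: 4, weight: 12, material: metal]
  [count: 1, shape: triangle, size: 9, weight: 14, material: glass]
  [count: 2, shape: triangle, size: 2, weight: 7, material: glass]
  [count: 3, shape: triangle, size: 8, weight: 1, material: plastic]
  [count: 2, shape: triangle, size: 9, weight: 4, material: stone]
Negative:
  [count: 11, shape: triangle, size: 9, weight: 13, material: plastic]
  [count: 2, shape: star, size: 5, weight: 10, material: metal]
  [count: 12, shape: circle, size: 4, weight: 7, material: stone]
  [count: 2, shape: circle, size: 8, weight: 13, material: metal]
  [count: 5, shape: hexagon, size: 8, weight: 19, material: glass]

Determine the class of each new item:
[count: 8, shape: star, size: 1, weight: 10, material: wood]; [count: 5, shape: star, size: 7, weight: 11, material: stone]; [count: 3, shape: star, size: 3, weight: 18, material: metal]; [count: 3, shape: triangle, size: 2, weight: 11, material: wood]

A rule that fits every label: shape is triangle AND count ≤ 4 — true of each 'Positive' example, false of each 'Negative' one.
[count: 8, shape: star, size: 1, weight: 10, material: wood] → shape is star, count = 8 → Negative. [count: 5, shape: star, size: 7, weight: 11, material: stone] → shape is star, count = 5 → Negative. [count: 3, shape: star, size: 3, weight: 18, material: metal] → shape is star, count = 3 → Negative. [count: 3, shape: triangle, size: 2, weight: 11, material: wood] → shape is triangle, count = 3 → Positive.

Negative, Negative, Negative, Positive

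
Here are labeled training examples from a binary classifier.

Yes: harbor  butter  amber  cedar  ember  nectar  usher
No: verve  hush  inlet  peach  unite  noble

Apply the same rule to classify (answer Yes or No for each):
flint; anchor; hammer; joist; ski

No, Yes, Yes, No, No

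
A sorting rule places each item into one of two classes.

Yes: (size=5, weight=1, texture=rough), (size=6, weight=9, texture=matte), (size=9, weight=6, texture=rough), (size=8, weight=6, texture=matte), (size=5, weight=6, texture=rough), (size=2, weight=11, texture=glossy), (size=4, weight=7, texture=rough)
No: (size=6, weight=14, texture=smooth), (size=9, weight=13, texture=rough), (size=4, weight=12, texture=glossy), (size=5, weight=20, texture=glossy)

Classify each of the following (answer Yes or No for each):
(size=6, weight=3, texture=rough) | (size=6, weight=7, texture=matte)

The rule appears to be: weight ≤ 11.
Yes: (size=6, weight=3, texture=rough), since weight = 3.
Yes: (size=6, weight=7, texture=matte), since weight = 7.

Yes, Yes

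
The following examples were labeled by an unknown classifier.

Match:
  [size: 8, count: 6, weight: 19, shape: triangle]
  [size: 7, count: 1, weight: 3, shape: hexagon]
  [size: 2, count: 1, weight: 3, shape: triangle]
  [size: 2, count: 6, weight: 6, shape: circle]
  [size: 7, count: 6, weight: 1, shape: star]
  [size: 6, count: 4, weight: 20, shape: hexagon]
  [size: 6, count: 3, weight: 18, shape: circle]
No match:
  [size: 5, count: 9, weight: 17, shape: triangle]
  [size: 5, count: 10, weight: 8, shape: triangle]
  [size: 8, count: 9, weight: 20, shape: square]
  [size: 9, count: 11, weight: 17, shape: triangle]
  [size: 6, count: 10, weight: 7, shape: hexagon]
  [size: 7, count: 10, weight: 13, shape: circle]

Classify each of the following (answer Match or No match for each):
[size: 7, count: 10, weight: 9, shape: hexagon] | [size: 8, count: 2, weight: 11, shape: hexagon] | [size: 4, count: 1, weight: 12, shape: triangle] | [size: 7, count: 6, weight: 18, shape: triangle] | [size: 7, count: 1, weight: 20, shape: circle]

No match, Match, Match, Match, Match

A rule that fits every label: count ≤ 6 — true of each 'Match' example, false of each 'No match' one.
[size: 7, count: 10, weight: 9, shape: hexagon] → count = 10 → No match. [size: 8, count: 2, weight: 11, shape: hexagon] → count = 2 → Match. [size: 4, count: 1, weight: 12, shape: triangle] → count = 1 → Match. [size: 7, count: 6, weight: 18, shape: triangle] → count = 6 → Match. [size: 7, count: 1, weight: 20, shape: circle] → count = 1 → Match.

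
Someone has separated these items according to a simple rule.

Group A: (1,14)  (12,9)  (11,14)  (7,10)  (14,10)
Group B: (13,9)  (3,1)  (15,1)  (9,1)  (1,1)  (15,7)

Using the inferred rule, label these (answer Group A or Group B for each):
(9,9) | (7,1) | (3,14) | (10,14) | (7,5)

The rule appears to be: product is even.
Group B: (9,9), since 9·9 = 81. Group B: (7,1), since 7·1 = 7. Group A: (3,14), since 3·14 = 42. Group A: (10,14), since 10·14 = 140. Group B: (7,5), since 7·5 = 35.

Group B, Group B, Group A, Group A, Group B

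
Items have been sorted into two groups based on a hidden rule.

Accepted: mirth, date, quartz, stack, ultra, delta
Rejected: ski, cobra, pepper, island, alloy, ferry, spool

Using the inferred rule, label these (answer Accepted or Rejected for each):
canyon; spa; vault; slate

Rejected, Rejected, Accepted, Accepted

A rule that fits every label: contains 't' — true of each 'Accepted' example, false of each 'Rejected' one.
canyon: no 't' — doesn't qualify, so Rejected. spa: no 't' — doesn't qualify, so Rejected. vault: has 't' — satisfies this, so Accepted. slate: has 't' — satisfies this, so Accepted.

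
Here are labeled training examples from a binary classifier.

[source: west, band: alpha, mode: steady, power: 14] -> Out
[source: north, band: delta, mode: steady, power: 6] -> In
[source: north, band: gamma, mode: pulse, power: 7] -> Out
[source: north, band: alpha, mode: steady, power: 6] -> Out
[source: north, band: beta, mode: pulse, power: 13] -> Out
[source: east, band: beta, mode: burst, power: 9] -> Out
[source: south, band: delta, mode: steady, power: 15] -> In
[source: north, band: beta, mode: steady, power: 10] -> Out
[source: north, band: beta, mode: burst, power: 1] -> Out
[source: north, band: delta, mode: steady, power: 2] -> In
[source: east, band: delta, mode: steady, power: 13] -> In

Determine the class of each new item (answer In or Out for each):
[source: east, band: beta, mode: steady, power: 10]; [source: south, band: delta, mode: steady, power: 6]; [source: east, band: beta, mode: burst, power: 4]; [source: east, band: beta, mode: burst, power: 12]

All 'In' examples share one property — band is delta — and every 'Out' example lacks it.

Out, In, Out, Out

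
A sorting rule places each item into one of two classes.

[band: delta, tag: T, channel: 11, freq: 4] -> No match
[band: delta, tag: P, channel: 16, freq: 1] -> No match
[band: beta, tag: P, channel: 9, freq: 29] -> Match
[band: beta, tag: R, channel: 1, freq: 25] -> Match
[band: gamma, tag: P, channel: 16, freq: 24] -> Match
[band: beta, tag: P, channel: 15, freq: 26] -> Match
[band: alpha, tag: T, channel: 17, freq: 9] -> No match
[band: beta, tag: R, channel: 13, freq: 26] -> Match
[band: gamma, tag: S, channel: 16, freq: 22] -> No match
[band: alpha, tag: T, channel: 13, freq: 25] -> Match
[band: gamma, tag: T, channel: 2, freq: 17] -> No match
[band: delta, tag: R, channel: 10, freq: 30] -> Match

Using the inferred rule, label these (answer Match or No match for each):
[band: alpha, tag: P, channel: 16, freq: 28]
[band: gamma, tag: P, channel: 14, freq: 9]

All 'Match' examples share one property — freq ≥ 24 — and every 'No match' example lacks it.
[band: alpha, tag: P, channel: 16, freq: 28] → freq = 28 → Match.
[band: gamma, tag: P, channel: 14, freq: 9] → freq = 9 → No match.

Match, No match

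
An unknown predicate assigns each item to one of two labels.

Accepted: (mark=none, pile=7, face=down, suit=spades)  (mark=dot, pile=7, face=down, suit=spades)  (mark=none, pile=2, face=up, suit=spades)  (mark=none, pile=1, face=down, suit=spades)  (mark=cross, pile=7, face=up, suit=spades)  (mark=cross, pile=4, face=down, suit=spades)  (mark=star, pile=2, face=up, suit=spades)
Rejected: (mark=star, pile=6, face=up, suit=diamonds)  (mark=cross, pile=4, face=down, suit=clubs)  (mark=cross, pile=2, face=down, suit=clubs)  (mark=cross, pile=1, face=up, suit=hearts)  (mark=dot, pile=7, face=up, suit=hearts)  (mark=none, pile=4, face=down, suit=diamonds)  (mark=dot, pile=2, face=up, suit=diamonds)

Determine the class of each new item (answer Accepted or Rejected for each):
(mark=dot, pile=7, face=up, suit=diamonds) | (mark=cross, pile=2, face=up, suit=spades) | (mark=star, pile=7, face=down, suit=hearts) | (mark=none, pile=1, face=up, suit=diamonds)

Rejected, Accepted, Rejected, Rejected

The rule appears to be: suit is spades.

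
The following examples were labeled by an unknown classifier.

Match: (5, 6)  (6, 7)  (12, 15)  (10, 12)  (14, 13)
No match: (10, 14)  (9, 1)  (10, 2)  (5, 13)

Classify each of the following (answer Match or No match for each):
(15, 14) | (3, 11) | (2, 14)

Match, No match, No match

All 'Match' examples share one property — |first − second| ≤ 3 — and every 'No match' example lacks it.
(15, 14) — |15−14| = 1, hence Match. (3, 11) — |3−11| = 8, hence No match. (2, 14) — |2−14| = 12, hence No match.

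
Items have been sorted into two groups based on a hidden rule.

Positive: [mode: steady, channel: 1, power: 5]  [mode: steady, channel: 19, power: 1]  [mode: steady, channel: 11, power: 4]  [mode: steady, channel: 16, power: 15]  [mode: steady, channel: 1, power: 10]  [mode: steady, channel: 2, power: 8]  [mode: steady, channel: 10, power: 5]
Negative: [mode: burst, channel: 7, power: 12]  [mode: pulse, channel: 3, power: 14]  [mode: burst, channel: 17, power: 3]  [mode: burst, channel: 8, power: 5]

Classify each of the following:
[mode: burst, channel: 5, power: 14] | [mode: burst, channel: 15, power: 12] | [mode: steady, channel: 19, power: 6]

The classifier is using: mode is steady.
[mode: burst, channel: 5, power: 14]: mode is burst, fails the rule → Negative.
[mode: burst, channel: 15, power: 12]: mode is burst, fails the rule → Negative.
[mode: steady, channel: 19, power: 6]: mode is steady, meets the rule → Positive.

Negative, Negative, Positive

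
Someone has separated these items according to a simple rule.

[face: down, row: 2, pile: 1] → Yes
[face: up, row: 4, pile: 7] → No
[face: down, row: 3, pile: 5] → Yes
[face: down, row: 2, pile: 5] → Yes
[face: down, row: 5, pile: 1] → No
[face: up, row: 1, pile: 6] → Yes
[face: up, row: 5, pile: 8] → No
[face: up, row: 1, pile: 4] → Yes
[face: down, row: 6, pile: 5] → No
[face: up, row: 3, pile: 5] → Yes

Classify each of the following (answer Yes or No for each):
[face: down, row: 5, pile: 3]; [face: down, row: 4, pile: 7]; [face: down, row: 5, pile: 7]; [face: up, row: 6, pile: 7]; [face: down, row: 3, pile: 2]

No, No, No, No, Yes

Rule: row ≤ 3. This holds for each 'Yes' example and fails for each 'No' one.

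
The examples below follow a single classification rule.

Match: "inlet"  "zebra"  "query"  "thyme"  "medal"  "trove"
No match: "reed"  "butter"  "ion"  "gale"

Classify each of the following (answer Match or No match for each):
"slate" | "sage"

Match, No match

'Match' ⟺ length 5.
Match: "slate", since length 5.
No match: "sage", since length 4.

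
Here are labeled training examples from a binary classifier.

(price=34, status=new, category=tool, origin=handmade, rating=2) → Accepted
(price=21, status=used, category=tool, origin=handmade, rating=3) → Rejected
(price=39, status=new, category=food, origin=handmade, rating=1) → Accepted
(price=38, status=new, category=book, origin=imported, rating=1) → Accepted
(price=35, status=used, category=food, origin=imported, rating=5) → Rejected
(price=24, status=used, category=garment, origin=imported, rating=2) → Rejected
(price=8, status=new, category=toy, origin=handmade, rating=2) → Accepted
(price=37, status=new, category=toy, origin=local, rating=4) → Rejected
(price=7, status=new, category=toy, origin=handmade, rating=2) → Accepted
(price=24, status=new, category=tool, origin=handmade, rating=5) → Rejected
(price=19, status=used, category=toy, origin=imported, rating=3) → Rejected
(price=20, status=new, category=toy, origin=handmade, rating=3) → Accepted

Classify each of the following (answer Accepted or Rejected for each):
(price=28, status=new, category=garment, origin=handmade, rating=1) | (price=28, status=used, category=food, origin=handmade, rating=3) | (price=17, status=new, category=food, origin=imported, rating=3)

Rule: status is new AND rating ≤ 3. This holds for each 'Accepted' example and fails for each 'Rejected' one.
(price=28, status=new, category=garment, origin=handmade, rating=1): status is new, rating = 1, meets the rule → Accepted. (price=28, status=used, category=food, origin=handmade, rating=3): status is used, rating = 3, does not pass → Rejected. (price=17, status=new, category=food, origin=imported, rating=3): status is new, rating = 3, meets the rule → Accepted.

Accepted, Rejected, Accepted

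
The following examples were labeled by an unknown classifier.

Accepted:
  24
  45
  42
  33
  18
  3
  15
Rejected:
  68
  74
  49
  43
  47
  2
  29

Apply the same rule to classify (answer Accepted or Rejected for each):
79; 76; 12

Rejected, Rejected, Accepted

'Accepted' ⟺ multiple of 3.
79 → 79 = 3·26 + 1 → Rejected. 76 → 76 = 3·25 + 1 → Rejected. 12 → 12 = 3·4 → Accepted.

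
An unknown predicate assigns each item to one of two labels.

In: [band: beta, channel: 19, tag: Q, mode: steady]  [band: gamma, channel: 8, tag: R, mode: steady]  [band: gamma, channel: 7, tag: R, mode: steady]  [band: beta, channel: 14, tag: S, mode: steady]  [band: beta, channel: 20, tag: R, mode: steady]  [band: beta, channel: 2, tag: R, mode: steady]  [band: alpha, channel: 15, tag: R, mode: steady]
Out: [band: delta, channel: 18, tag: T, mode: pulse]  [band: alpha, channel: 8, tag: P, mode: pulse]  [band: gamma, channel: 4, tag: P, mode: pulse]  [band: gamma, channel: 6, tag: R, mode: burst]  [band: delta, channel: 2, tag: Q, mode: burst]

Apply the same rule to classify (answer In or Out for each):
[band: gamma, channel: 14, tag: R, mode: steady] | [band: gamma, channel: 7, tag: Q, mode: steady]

In, In

All 'In' examples share one property — mode is steady — and every 'Out' example lacks it.
[band: gamma, channel: 14, tag: R, mode: steady] → mode is steady → In. [band: gamma, channel: 7, tag: Q, mode: steady] → mode is steady → In.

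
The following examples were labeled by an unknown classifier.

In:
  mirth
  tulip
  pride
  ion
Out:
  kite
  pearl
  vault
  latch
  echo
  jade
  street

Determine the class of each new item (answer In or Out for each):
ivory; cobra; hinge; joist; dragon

In, Out, In, In, Out

The rule appears to be: odd length AND contains 'i'.
ivory: length 5, has 'i' — fits, so In.
cobra: length 5, no 'i' — lacks this property, so Out.
hinge: length 5, has 'i' — fits, so In.
joist: length 5, has 'i' — fits, so In.
dragon: length 6, no 'i' — lacks this property, so Out.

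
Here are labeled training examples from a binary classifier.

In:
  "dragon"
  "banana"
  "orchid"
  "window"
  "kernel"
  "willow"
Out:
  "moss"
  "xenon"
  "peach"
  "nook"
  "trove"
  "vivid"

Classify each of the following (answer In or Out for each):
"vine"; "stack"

Out, Out

A rule that fits every label: length 6 — true of each 'In' example, false of each 'Out' one.
"vine" — length 4, hence Out. "stack" — length 5, hence Out.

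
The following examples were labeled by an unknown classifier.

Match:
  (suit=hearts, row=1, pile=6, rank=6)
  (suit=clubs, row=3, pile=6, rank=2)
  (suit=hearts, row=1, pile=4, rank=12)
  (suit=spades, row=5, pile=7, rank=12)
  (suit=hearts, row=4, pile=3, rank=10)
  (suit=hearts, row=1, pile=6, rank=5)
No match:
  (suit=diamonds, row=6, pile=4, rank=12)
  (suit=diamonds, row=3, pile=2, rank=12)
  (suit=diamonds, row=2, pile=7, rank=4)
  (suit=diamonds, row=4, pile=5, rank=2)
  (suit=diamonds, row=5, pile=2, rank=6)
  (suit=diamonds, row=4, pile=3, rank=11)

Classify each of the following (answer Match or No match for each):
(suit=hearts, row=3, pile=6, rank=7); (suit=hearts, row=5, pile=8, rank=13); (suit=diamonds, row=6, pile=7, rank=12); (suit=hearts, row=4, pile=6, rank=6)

The pattern is that an item is 'Match' exactly when: suit is not diamonds.
(suit=hearts, row=3, pile=6, rank=7): Match (suit is hearts).
(suit=hearts, row=5, pile=8, rank=13): Match (suit is hearts).
(suit=diamonds, row=6, pile=7, rank=12): No match (suit is diamonds).
(suit=hearts, row=4, pile=6, rank=6): Match (suit is hearts).

Match, Match, No match, Match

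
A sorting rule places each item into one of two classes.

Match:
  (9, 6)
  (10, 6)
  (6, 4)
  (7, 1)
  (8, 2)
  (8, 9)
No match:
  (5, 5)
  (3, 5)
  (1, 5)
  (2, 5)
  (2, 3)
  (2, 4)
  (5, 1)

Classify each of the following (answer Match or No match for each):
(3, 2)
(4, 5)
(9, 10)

One predicate separates the groups cleanly: first ≥ 6.
(3, 2) → first 3 → No match. (4, 5) → first 4 → No match. (9, 10) → first 9 → Match.

No match, No match, Match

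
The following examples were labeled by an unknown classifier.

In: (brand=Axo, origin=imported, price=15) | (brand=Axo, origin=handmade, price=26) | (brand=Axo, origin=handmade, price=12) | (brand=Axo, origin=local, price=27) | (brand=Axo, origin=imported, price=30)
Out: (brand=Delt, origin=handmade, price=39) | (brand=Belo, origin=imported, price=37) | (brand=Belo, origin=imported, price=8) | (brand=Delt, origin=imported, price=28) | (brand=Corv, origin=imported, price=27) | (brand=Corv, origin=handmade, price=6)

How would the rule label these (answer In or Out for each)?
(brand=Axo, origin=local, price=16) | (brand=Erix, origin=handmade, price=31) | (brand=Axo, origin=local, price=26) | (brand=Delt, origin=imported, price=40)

The rule appears to be: brand is Axo.
(brand=Axo, origin=local, price=16): In (brand is Axo).
(brand=Erix, origin=handmade, price=31): Out (brand is Erix).
(brand=Axo, origin=local, price=26): In (brand is Axo).
(brand=Delt, origin=imported, price=40): Out (brand is Delt).

In, Out, In, Out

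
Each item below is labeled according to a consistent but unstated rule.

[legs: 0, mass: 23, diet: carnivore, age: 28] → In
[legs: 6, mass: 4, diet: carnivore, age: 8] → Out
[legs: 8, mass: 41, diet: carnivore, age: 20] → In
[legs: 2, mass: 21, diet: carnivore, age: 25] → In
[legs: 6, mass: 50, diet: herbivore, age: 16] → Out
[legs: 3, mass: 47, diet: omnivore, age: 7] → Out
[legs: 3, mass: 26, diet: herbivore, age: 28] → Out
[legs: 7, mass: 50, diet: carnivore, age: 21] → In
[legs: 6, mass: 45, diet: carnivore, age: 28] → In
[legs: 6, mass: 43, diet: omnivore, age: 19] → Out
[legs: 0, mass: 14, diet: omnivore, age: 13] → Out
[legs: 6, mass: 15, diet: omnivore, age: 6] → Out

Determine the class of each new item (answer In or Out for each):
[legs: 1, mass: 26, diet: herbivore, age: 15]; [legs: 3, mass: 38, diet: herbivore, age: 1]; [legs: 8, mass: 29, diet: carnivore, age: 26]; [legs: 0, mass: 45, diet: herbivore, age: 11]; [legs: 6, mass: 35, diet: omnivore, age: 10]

Out, Out, In, Out, Out

The simplest hypothesis consistent with all the labels is: diet is carnivore AND age ≥ 13.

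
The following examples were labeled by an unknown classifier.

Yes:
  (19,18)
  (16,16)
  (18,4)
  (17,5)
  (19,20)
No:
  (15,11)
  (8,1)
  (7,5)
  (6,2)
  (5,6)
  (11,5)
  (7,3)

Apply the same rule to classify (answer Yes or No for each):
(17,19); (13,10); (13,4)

Yes, No, No

One predicate separates the groups cleanly: first ≥ 16.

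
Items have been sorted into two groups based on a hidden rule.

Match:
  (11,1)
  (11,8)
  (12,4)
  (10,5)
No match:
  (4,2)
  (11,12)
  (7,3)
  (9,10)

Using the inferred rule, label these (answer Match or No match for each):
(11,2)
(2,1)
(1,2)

The rule appears to be: first > second AND sum ≥ 12.
(11,2) → 11 > 2, 11+2 = 13 → Match. (2,1) → 2 > 1, 2+1 = 3 → No match. (1,2) → 1 < 2, 1+2 = 3 → No match.

Match, No match, No match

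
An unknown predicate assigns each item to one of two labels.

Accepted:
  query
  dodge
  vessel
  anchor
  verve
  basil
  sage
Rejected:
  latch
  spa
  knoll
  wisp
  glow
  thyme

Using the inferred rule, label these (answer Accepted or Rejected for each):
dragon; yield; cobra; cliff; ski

Accepted, Accepted, Accepted, Rejected, Rejected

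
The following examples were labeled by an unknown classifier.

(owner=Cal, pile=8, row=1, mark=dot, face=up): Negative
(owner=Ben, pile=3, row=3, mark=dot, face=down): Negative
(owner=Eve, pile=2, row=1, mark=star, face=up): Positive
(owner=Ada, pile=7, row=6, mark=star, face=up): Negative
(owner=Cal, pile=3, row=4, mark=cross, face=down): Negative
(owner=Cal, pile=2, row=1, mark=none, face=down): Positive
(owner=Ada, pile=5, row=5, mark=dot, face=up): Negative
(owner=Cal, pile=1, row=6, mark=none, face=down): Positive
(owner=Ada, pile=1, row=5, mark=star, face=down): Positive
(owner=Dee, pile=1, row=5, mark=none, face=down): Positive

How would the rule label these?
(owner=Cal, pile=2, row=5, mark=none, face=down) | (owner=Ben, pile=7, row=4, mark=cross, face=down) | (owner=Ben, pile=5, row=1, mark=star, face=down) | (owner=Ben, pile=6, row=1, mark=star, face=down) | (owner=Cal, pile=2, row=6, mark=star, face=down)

The classifier is using: pile ≤ 2.
Positive: (owner=Cal, pile=2, row=5, mark=none, face=down), since pile = 2.
Negative: (owner=Ben, pile=7, row=4, mark=cross, face=down), since pile = 7.
Negative: (owner=Ben, pile=5, row=1, mark=star, face=down), since pile = 5.
Negative: (owner=Ben, pile=6, row=1, mark=star, face=down), since pile = 6.
Positive: (owner=Cal, pile=2, row=6, mark=star, face=down), since pile = 2.

Positive, Negative, Negative, Negative, Positive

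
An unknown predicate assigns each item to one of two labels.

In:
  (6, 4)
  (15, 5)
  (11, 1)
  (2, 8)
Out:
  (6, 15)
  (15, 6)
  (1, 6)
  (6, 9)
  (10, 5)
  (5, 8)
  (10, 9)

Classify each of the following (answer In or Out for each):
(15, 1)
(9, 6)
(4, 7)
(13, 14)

The simplest hypothesis consistent with all the labels is: sum is even.
(15, 1): 15+1 = 16 — matches, so In. (9, 6): 9+6 = 15 — does not fit, so Out. (4, 7): 4+7 = 11 — does not fit, so Out. (13, 14): 13+14 = 27 — does not fit, so Out.

In, Out, Out, Out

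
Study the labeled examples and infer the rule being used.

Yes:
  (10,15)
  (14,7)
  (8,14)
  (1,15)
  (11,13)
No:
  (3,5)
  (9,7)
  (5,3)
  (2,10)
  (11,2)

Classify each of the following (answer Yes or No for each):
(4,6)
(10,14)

No, Yes

The classifier is using: max ≥ 13.
(4,6) → max 6 → No.
(10,14) → max 14 → Yes.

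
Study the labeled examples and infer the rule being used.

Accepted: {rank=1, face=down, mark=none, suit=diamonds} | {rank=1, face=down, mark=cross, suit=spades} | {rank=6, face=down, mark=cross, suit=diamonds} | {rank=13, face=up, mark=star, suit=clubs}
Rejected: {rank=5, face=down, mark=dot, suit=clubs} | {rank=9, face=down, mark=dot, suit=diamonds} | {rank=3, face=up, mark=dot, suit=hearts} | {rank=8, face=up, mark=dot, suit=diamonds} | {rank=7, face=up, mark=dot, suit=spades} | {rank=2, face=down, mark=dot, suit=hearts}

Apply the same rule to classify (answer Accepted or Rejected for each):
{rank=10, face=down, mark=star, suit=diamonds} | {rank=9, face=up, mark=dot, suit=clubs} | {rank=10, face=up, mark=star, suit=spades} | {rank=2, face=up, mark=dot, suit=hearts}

Accepted, Rejected, Accepted, Rejected

The pattern is that an item is 'Accepted' exactly when: mark is not dot.
{rank=10, face=down, mark=star, suit=diamonds} — mark is star, hence Accepted. {rank=9, face=up, mark=dot, suit=clubs} — mark is dot, hence Rejected. {rank=10, face=up, mark=star, suit=spades} — mark is star, hence Accepted. {rank=2, face=up, mark=dot, suit=hearts} — mark is dot, hence Rejected.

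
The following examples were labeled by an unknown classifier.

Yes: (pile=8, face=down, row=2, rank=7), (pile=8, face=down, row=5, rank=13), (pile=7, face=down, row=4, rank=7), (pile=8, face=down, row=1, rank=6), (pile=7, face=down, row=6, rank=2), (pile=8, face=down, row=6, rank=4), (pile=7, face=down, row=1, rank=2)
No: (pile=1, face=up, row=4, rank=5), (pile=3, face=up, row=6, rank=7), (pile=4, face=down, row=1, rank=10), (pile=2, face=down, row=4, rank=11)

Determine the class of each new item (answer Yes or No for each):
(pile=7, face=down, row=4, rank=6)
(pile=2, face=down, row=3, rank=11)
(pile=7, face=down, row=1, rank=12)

Rule: pile ≥ 7. This holds for each 'Yes' example and fails for each 'No' one.
(pile=7, face=down, row=4, rank=6) — pile = 7, hence Yes. (pile=2, face=down, row=3, rank=11) — pile = 2, hence No. (pile=7, face=down, row=1, rank=12) — pile = 7, hence Yes.

Yes, No, Yes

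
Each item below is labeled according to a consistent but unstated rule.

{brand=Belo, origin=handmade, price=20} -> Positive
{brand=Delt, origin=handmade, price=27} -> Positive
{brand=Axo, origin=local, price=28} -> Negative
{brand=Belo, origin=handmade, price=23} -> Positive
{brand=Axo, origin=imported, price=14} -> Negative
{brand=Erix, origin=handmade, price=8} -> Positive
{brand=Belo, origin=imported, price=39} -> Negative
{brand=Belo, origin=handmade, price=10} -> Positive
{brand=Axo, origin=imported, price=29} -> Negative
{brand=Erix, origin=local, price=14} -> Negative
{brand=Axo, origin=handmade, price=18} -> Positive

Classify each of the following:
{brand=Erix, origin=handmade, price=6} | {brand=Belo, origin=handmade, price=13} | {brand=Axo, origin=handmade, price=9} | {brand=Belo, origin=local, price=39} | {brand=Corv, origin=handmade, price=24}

Positive, Positive, Positive, Negative, Positive

Every 'Positive' example satisfies: origin is handmade. None of the 'Negative' examples do.
Positive: {brand=Erix, origin=handmade, price=6}, since origin is handmade.
Positive: {brand=Belo, origin=handmade, price=13}, since origin is handmade.
Positive: {brand=Axo, origin=handmade, price=9}, since origin is handmade.
Negative: {brand=Belo, origin=local, price=39}, since origin is local.
Positive: {brand=Corv, origin=handmade, price=24}, since origin is handmade.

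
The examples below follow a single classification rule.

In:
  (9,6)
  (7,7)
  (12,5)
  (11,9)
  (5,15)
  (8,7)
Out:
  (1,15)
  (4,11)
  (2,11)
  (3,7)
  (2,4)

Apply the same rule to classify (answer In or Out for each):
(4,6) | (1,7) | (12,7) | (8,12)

One predicate separates the groups cleanly: first ≥ 5.
(4,6): Out (first 4). (1,7): Out (first 1). (12,7): In (first 12). (8,12): In (first 8).

Out, Out, In, In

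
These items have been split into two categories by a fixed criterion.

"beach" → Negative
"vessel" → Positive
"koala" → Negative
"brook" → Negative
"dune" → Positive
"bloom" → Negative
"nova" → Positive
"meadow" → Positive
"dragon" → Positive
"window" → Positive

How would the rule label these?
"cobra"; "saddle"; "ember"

Negative, Positive, Negative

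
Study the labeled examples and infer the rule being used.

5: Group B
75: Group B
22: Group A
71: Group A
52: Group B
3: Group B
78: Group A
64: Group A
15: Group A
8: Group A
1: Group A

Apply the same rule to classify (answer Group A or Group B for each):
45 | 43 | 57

A rule that fits every label: ≡ 1 (mod 7) — true of each 'Group A' example, false of each 'Group B' one.
Group B: 45, since 45 mod 7 = 3.
Group A: 43, since 43 mod 7 = 1.
Group A: 57, since 57 mod 7 = 1.

Group B, Group A, Group A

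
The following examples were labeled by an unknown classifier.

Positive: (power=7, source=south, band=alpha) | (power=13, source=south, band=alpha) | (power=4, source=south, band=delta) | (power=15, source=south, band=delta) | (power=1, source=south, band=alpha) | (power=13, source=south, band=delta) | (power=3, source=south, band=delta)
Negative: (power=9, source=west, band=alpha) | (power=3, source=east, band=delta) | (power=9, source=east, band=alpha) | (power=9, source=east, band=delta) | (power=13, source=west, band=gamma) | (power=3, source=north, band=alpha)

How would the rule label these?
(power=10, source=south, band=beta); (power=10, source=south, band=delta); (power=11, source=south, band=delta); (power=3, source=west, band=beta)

A rule that fits every label: source is south — true of each 'Positive' example, false of each 'Negative' one.
(power=10, source=south, band=beta) — source is south, hence Positive.
(power=10, source=south, band=delta) — source is south, hence Positive.
(power=11, source=south, band=delta) — source is south, hence Positive.
(power=3, source=west, band=beta) — source is west, hence Negative.

Positive, Positive, Positive, Negative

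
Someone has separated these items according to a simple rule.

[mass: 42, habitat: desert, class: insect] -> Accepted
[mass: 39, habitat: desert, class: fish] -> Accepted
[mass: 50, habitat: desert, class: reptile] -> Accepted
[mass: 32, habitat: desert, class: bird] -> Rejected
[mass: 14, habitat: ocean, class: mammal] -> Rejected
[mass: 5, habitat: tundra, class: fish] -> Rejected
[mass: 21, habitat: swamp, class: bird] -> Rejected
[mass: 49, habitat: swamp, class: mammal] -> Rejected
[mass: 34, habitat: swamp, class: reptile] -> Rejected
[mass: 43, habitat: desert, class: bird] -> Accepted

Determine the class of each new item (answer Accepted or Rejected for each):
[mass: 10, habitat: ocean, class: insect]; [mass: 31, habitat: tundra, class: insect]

Every 'Accepted' example satisfies: habitat is desert AND mass ≥ 34. None of the 'Rejected' examples do.
Rejected: [mass: 10, habitat: ocean, class: insect], since habitat is ocean, mass = 10. Rejected: [mass: 31, habitat: tundra, class: insect], since habitat is tundra, mass = 31.

Rejected, Rejected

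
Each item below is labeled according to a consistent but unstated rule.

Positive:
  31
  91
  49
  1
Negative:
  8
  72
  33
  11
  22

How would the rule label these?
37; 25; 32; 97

One predicate separates the groups cleanly: ≡ 1 (mod 6).

Positive, Positive, Negative, Positive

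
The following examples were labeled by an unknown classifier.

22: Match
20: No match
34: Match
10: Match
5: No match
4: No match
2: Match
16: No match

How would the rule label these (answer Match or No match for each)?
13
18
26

No match, Match, Match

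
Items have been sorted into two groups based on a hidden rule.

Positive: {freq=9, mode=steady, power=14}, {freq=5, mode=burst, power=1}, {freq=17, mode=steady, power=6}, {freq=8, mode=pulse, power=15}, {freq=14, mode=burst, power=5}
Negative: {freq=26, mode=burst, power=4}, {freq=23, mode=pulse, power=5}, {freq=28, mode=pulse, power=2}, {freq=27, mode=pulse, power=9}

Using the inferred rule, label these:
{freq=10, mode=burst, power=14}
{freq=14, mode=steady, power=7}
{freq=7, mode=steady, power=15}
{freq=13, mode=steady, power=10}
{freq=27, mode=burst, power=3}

Rule: freq ≤ 17. This holds for each 'Positive' example and fails for each 'Negative' one.
{freq=10, mode=burst, power=14} → freq = 10 → Positive. {freq=14, mode=steady, power=7} → freq = 14 → Positive. {freq=7, mode=steady, power=15} → freq = 7 → Positive. {freq=13, mode=steady, power=10} → freq = 13 → Positive. {freq=27, mode=burst, power=3} → freq = 27 → Negative.

Positive, Positive, Positive, Positive, Negative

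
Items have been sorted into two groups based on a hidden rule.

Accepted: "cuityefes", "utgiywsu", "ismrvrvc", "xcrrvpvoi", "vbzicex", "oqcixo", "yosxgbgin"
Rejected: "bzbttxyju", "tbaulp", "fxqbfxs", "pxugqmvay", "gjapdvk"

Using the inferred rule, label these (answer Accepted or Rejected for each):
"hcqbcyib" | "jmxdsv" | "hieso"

The common property of the 'Accepted' items is: contains 'i'. No 'Rejected' item has it.
"hcqbcyib": Accepted (has 'i').
"jmxdsv": Rejected (no 'i').
"hieso": Accepted (has 'i').

Accepted, Rejected, Accepted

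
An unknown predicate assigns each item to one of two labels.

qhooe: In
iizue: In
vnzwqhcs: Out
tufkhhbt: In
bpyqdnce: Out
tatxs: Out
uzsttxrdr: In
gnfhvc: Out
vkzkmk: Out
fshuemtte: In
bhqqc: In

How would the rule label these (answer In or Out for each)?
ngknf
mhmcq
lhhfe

Out, Out, In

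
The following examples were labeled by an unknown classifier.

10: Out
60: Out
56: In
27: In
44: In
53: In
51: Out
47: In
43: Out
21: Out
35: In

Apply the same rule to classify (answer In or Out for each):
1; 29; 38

Out, In, In

The distinguishing property — digit sum ≥ 8 — holds for all the 'In' cases and none of the 'Out' cases.
1: Out (digit sum 1).
29: In (digit sum 2+9 = 11).
38: In (digit sum 3+8 = 11).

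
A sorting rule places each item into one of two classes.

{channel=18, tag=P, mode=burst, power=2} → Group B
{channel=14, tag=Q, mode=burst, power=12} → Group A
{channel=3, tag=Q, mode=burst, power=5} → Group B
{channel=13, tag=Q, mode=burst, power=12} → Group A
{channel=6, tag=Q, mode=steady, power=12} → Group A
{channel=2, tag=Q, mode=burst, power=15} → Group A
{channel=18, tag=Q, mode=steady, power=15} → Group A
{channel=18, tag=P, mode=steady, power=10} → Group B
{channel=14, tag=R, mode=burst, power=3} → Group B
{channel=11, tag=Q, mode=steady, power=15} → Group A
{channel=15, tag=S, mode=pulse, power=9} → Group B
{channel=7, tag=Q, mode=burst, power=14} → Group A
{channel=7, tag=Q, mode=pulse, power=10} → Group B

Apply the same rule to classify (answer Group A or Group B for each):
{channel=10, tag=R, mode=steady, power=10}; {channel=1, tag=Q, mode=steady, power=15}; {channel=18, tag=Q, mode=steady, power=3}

Rule: power ≥ 12. This holds for each 'Group A' example and fails for each 'Group B' one.
{channel=10, tag=R, mode=steady, power=10}: power = 10 — lacks this property, so Group B. {channel=1, tag=Q, mode=steady, power=15}: power = 15 — has this property, so Group A. {channel=18, tag=Q, mode=steady, power=3}: power = 3 — lacks this property, so Group B.

Group B, Group A, Group B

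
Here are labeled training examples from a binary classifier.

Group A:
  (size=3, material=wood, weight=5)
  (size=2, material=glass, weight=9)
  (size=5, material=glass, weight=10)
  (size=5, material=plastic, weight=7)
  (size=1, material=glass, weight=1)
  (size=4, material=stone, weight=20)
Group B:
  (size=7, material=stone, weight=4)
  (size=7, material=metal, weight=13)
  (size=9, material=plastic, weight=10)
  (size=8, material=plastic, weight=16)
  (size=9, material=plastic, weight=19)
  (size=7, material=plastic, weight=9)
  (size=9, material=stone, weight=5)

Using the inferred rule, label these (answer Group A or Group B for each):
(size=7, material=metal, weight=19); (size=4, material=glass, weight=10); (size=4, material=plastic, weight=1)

The simplest hypothesis consistent with all the labels is: size ≤ 5.

Group B, Group A, Group A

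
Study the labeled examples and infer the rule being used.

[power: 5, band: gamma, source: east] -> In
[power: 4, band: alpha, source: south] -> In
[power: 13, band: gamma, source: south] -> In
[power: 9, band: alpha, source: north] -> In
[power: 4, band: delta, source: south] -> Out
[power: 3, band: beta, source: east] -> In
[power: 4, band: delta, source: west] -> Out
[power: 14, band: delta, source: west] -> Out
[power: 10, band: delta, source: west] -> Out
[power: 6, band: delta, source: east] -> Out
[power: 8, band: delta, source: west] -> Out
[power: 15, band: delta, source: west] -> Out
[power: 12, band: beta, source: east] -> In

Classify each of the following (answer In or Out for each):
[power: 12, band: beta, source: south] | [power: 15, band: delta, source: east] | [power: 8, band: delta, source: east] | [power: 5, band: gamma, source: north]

In, Out, Out, In

The distinguishing property — band is not delta — holds for all the 'In' cases and none of the 'Out' cases.
[power: 12, band: beta, source: south]: band is beta, has this property → In.
[power: 15, band: delta, source: east]: band is delta, does not satisfy this → Out.
[power: 8, band: delta, source: east]: band is delta, does not satisfy this → Out.
[power: 5, band: gamma, source: north]: band is gamma, has this property → In.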